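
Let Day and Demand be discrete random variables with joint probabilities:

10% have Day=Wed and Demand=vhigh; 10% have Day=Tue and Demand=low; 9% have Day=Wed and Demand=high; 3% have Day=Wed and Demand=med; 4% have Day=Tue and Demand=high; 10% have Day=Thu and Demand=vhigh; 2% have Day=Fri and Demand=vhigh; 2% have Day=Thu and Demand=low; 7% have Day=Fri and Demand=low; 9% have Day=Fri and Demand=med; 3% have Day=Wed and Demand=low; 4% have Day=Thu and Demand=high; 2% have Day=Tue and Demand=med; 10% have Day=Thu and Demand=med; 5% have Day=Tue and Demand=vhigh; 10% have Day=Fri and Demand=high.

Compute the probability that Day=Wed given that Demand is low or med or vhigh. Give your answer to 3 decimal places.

0.219

P(Demand=low) = 0.10 + 0.03 + 0.02 + 0.07 = 0.22.
P(Demand=med) = 0.02 + 0.03 + 0.10 + 0.09 = 0.24.
P(Demand=vhigh) = 0.05 + 0.10 + 0.10 + 0.02 = 0.27.
P(Demand ∈ {low, med, vhigh}) = 0.22 + 0.24 + 0.27 = 0.73; P(Day=Wed, Demand ∈ {low, med, vhigh}) = 0.03 + 0.03 + 0.10 = 0.16.
P(Day=Wed | Demand ∈ {low, med, vhigh}) = 0.16/0.73 = 0.219.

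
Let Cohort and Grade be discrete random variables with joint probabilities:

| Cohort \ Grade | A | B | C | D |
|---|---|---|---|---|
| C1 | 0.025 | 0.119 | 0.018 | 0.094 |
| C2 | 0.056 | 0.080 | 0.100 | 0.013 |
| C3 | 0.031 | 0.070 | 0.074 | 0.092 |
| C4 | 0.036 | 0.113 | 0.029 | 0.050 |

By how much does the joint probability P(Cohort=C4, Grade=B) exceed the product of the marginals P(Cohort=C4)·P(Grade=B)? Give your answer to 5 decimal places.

0.02590

P(Cohort=C4) = 0.036 + 0.113 + 0.029 + 0.050 = 0.228.
P(Grade=B) = 0.119 + 0.080 + 0.070 + 0.113 = 0.382.
P(Cohort=C4, Grade=B) − P(Cohort=C4)P(Grade=B) = 0.113 − 0.228×0.382 = 0.02590.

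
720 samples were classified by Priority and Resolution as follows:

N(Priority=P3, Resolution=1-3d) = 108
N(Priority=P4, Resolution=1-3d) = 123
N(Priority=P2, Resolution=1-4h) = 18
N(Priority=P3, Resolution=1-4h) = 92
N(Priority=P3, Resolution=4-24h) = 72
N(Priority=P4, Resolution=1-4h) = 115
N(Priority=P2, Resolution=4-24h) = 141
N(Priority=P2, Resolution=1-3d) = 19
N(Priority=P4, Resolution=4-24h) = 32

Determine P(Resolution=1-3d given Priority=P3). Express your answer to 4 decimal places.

0.3971

Total with Priority=P3: 92 + 72 + 108 = 272.
P(Resolution=1-3d | Priority=P3) = 108/272 = 0.3971.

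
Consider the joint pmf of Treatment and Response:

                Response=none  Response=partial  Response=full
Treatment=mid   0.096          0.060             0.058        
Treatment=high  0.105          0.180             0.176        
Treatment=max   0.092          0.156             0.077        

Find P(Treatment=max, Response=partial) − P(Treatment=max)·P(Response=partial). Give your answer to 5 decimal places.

0.02730

P(Treatment=max) = 0.092 + 0.156 + 0.077 = 0.325.
P(Response=partial) = 0.060 + 0.180 + 0.156 = 0.396.
P(Treatment=max, Response=partial) − P(Treatment=max)P(Response=partial) = 0.156 − 0.325×0.396 = 0.02730.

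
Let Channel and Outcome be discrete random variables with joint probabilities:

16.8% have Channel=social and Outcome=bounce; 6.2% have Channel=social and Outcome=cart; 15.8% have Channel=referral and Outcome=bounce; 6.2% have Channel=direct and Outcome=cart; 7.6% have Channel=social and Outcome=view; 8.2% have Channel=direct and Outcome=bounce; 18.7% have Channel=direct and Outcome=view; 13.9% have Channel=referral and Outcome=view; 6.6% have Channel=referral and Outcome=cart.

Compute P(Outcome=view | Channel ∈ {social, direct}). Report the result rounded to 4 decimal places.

0.4129

P(Channel=social) = 0.168 + 0.076 + 0.062 = 0.306.
P(Channel=direct) = 0.082 + 0.187 + 0.062 = 0.331.
P(Channel ∈ {social, direct}) = 0.306 + 0.331 = 0.637; P(Outcome=view, Channel ∈ {social, direct}) = 0.076 + 0.187 = 0.263.
P(Outcome=view | Channel ∈ {social, direct}) = 0.263/0.637 = 0.4129.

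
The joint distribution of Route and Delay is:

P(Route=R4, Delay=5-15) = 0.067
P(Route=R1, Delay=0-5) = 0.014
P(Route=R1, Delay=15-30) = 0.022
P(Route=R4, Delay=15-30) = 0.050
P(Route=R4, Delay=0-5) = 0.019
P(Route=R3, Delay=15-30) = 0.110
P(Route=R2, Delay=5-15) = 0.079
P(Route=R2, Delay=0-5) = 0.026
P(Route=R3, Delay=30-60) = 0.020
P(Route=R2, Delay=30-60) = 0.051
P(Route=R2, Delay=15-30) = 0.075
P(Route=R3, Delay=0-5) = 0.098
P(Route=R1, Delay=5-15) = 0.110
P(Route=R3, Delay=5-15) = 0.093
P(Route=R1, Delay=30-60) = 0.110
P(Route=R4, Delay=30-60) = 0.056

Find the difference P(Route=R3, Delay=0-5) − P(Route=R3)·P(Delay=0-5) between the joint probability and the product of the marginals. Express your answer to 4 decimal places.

P(Route=R3) = 0.098 + 0.093 + 0.110 + 0.020 = 0.321.
P(Delay=0-5) = 0.014 + 0.026 + 0.098 + 0.019 = 0.157.
P(Route=R3, Delay=0-5) − P(Route=R3)P(Delay=0-5) = 0.098 − 0.321×0.157 = 0.0476.

0.0476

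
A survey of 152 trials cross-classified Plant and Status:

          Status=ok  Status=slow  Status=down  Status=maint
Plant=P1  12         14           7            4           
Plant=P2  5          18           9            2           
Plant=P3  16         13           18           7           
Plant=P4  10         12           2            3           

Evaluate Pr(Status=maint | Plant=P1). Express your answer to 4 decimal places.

0.1081

Total with Plant=P1: 12 + 14 + 7 + 4 = 37.
P(Status=maint | Plant=P1) = 4/37 = 0.1081.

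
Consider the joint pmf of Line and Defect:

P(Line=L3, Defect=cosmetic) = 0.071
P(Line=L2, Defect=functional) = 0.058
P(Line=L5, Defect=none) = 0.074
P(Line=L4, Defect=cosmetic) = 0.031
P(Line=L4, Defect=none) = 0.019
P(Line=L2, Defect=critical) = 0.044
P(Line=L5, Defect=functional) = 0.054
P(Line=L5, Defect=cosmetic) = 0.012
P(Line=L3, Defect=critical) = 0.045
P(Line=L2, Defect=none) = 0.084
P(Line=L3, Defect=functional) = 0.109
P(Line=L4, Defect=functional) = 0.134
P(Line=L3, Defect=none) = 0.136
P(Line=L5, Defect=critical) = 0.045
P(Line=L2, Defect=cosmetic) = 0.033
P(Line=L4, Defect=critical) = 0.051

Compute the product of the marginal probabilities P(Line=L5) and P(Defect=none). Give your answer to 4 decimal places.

0.0579

P(Line=L5) = 0.074 + 0.012 + 0.054 + 0.045 = 0.185.
P(Defect=none) = 0.084 + 0.136 + 0.019 + 0.074 = 0.313.
Product: 0.185 × 0.313 = 0.0579.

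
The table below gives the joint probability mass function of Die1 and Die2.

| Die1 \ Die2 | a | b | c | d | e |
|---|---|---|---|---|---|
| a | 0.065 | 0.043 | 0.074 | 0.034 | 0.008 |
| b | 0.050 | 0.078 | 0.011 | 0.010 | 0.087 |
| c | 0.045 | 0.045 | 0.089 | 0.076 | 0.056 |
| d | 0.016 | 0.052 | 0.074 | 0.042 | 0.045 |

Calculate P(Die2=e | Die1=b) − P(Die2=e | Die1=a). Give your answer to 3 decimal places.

P(Die1=b) = 0.050 + 0.078 + 0.011 + 0.010 + 0.087 = 0.236; P(Die2=e | Die1=b) = 0.087/0.236 = 0.3686.
P(Die1=a) = 0.065 + 0.043 + 0.074 + 0.034 + 0.008 = 0.224; P(Die2=e | Die1=a) = 0.008/0.224 = 0.0357.
Difference = 0.333.

0.333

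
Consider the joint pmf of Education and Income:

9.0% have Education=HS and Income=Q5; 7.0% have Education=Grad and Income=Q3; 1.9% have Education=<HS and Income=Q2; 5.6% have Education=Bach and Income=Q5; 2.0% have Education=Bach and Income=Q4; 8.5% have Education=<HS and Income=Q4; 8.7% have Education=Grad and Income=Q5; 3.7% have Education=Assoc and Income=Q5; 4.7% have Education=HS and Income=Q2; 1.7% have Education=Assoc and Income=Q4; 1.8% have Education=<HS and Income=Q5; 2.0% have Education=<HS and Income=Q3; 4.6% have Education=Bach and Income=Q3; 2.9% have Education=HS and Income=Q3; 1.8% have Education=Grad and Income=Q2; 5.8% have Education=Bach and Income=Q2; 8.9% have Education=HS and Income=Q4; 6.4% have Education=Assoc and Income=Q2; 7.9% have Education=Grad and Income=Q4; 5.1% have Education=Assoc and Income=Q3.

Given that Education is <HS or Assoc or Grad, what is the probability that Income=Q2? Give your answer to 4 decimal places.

0.1788

P(Education=<HS) = 0.019 + 0.020 + 0.085 + 0.018 = 0.142.
P(Education=Assoc) = 0.064 + 0.051 + 0.017 + 0.037 = 0.169.
P(Education=Grad) = 0.018 + 0.070 + 0.079 + 0.087 = 0.254.
P(Education ∈ {<HS, Assoc, Grad}) = 0.142 + 0.169 + 0.254 = 0.565; P(Income=Q2, Education ∈ {<HS, Assoc, Grad}) = 0.019 + 0.064 + 0.018 = 0.101.
P(Income=Q2 | Education ∈ {<HS, Assoc, Grad}) = 0.101/0.565 = 0.1788.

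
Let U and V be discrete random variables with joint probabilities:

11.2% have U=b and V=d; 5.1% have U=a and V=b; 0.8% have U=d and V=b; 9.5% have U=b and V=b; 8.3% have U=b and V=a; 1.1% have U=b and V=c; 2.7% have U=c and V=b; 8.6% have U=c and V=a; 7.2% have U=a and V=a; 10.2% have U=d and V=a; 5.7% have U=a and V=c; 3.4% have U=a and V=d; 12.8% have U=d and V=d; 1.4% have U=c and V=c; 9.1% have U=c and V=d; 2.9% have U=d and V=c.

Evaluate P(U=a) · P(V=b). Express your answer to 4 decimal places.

0.0387

P(U=a) = 0.072 + 0.051 + 0.057 + 0.034 = 0.214.
P(V=b) = 0.051 + 0.095 + 0.027 + 0.008 = 0.181.
Product: 0.214 × 0.181 = 0.0387.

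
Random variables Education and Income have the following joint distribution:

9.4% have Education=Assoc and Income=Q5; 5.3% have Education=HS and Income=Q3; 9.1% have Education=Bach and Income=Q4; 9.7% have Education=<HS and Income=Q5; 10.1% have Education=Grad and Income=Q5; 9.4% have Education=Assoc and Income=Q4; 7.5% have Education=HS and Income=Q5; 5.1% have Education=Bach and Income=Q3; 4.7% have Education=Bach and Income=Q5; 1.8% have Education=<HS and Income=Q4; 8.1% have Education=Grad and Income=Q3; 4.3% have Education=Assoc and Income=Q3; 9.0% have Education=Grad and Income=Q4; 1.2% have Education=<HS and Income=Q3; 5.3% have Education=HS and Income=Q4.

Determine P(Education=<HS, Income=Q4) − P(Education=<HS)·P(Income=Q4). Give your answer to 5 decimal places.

-0.02594

P(Education=<HS) = 0.012 + 0.018 + 0.097 = 0.127.
P(Income=Q4) = 0.018 + 0.053 + 0.094 + 0.091 + 0.090 = 0.346.
P(Education=<HS, Income=Q4) − P(Education=<HS)P(Income=Q4) = 0.018 − 0.127×0.346 = -0.02594.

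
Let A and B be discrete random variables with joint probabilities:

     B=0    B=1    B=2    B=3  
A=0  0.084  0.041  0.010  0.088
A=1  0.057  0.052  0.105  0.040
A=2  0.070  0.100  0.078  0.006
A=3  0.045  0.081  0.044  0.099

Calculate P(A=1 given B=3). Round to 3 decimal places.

P(B=3) = 0.088 + 0.040 + 0.006 + 0.099 = 0.233.
P(A=1 | B=3) = 0.040/0.233 = 0.172.

0.172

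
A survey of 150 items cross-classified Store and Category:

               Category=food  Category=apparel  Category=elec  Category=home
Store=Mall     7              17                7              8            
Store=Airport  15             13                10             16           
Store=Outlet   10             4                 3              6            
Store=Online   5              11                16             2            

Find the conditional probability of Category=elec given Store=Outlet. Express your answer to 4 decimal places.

0.1304

Total with Store=Outlet: 10 + 4 + 3 + 6 = 23.
P(Category=elec | Store=Outlet) = 3/23 = 0.1304.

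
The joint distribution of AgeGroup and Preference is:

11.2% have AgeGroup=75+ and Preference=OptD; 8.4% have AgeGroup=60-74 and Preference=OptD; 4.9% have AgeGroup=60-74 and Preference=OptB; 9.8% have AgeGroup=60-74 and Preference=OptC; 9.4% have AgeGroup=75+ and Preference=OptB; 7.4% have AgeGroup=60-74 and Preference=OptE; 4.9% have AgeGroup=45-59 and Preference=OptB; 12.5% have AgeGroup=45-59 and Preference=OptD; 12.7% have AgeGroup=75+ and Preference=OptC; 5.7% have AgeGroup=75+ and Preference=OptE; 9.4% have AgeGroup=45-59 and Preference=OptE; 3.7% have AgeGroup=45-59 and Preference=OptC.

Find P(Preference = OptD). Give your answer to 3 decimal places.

0.321

P(Preference=OptD) = 0.125 + 0.084 + 0.112 = 0.321.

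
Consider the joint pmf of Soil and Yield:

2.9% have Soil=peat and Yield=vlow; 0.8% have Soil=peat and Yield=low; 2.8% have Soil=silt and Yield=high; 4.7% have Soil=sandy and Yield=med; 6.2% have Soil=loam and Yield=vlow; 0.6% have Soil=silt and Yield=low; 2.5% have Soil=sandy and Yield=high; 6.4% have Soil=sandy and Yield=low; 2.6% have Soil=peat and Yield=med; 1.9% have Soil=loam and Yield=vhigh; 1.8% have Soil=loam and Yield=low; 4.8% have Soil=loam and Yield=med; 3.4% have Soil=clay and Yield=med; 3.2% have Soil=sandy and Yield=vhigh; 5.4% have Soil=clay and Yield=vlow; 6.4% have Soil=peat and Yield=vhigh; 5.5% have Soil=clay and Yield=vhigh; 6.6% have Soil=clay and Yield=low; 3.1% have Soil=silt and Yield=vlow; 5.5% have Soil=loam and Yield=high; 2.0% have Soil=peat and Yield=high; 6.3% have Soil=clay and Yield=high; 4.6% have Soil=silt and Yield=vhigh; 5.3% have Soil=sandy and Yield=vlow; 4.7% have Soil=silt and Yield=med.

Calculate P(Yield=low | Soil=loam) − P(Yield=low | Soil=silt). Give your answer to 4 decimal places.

0.0511

P(Soil=loam) = 0.062 + 0.018 + 0.048 + 0.055 + 0.019 = 0.202; P(Yield=low | Soil=loam) = 0.018/0.202 = 0.08911.
P(Soil=silt) = 0.031 + 0.006 + 0.047 + 0.028 + 0.046 = 0.158; P(Yield=low | Soil=silt) = 0.006/0.158 = 0.03797.
Difference = 0.0511.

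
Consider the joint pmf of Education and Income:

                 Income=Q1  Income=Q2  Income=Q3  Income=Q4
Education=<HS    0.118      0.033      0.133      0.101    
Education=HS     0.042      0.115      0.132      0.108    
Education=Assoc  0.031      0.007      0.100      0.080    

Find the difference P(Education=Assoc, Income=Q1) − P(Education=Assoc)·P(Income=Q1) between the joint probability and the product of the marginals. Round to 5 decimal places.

-0.01064

P(Education=Assoc) = 0.031 + 0.007 + 0.100 + 0.080 = 0.218.
P(Income=Q1) = 0.118 + 0.042 + 0.031 = 0.191.
P(Education=Assoc, Income=Q1) − P(Education=Assoc)P(Income=Q1) = 0.031 − 0.218×0.191 = -0.01064.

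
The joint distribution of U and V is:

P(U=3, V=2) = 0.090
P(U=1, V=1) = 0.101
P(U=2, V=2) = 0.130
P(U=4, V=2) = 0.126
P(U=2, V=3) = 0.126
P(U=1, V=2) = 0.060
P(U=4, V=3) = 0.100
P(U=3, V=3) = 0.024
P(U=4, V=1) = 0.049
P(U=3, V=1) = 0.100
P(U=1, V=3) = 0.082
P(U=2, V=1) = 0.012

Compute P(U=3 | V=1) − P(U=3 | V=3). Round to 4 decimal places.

0.3094

P(V=1) = 0.101 + 0.012 + 0.100 + 0.049 = 0.262; P(U=3 | V=1) = 0.100/0.262 = 0.38168.
P(V=3) = 0.082 + 0.126 + 0.024 + 0.100 = 0.332; P(U=3 | V=3) = 0.024/0.332 = 0.07229.
Difference = 0.3094.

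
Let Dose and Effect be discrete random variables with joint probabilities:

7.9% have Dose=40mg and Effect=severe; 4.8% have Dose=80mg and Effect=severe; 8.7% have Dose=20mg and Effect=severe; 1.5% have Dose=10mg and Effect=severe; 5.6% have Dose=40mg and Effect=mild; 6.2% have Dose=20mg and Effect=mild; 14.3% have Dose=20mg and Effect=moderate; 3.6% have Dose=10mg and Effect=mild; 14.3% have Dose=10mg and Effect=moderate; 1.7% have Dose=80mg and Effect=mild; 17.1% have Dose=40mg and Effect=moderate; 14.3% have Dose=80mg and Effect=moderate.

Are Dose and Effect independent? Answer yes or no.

P(Dose=20mg) = 0.292 and P(Effect=moderate) = 0.600, so their product is 0.17520, but P(Dose=20mg, Effect=moderate) = 0.143. Since these differ, Dose and Effect are not independent.

no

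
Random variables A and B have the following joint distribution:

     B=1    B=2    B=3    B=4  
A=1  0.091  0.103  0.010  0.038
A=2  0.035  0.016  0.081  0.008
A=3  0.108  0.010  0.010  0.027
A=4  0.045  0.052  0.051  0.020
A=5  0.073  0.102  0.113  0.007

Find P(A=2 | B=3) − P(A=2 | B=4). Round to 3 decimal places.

P(B=3) = 0.010 + 0.081 + 0.010 + 0.051 + 0.113 = 0.265; P(A=2 | B=3) = 0.081/0.265 = 0.3057.
P(B=4) = 0.038 + 0.008 + 0.027 + 0.020 + 0.007 = 0.100; P(A=2 | B=4) = 0.008/0.100 = 0.0800.
Difference = 0.226.

0.226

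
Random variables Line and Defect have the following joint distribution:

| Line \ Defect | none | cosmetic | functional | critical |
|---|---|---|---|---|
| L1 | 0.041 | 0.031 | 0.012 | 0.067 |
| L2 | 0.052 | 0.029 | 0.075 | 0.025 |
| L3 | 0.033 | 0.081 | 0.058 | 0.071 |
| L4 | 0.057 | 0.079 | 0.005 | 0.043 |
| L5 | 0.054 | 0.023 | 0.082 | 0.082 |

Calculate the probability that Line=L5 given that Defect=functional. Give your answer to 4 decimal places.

0.3534

P(Defect=functional) = 0.012 + 0.075 + 0.058 + 0.005 + 0.082 = 0.232.
P(Line=L5 | Defect=functional) = 0.082/0.232 = 0.3534.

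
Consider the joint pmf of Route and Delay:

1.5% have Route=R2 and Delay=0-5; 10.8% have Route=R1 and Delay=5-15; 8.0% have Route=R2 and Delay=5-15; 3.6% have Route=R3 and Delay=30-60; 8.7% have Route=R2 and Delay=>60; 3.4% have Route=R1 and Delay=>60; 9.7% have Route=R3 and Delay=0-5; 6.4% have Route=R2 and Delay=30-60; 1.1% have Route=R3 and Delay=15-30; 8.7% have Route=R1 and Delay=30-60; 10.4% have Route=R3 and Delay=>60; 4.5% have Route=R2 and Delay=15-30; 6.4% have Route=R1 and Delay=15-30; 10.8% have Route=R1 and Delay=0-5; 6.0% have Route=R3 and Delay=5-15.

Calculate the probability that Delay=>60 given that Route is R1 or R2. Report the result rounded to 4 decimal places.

P(Route=R1) = 0.108 + 0.108 + 0.064 + 0.087 + 0.034 = 0.401.
P(Route=R2) = 0.015 + 0.080 + 0.045 + 0.064 + 0.087 = 0.291.
P(Route ∈ {R1, R2}) = 0.401 + 0.291 = 0.692; P(Delay=>60, Route ∈ {R1, R2}) = 0.034 + 0.087 = 0.121.
P(Delay=>60 | Route ∈ {R1, R2}) = 0.121/0.692 = 0.1749.

0.1749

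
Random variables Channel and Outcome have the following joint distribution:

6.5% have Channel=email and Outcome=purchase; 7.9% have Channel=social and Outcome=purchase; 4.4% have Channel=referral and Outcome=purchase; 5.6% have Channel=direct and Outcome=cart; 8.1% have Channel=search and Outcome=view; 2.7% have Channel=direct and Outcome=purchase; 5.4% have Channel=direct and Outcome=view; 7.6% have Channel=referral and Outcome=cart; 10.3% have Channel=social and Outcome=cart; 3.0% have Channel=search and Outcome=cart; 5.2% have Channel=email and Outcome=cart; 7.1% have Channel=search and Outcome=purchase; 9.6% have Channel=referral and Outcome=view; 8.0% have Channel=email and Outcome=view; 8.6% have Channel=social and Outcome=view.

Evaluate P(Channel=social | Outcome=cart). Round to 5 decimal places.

P(Outcome=cart) = 0.052 + 0.030 + 0.103 + 0.056 + 0.076 = 0.317.
P(Channel=social | Outcome=cart) = 0.103/0.317 = 0.32492.

0.32492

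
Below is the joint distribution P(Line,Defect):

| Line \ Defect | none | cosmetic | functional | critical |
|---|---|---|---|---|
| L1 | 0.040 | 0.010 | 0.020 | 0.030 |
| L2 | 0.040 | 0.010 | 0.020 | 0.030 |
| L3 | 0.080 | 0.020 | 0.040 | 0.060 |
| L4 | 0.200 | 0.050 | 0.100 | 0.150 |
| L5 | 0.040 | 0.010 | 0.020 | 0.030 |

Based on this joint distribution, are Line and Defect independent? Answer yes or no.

Every cell satisfies P(Line,Defect) = P(Line)·P(Defect). For instance P(Line=L5) = 0.100, P(Defect=none) = 0.400, and 0.100×0.400 = 0.040 matches the joint entry. So Line and Defect are independent.

yes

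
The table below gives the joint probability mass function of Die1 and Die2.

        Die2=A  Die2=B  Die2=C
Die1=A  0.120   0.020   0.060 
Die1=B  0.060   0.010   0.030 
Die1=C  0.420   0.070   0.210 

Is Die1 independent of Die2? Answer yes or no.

Every cell satisfies P(Die1,Die2) = P(Die1)·P(Die2). For instance P(Die1=B) = 0.100, P(Die2=C) = 0.300, and 0.100×0.300 = 0.030 matches the joint entry. So Die1 and Die2 are independent.

yes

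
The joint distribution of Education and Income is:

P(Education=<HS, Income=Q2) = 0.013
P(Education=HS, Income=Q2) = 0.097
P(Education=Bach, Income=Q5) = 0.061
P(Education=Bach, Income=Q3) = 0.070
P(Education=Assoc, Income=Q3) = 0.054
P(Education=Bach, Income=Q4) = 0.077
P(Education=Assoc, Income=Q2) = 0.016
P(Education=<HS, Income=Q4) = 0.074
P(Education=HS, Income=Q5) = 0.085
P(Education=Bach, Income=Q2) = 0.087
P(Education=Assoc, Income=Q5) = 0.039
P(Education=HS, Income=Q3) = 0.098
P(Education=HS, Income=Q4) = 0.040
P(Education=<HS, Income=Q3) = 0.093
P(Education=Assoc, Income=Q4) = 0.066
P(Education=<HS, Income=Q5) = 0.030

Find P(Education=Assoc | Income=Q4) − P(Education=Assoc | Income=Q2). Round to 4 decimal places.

0.1817

P(Income=Q4) = 0.074 + 0.040 + 0.066 + 0.077 = 0.257; P(Education=Assoc | Income=Q4) = 0.066/0.257 = 0.25681.
P(Income=Q2) = 0.013 + 0.097 + 0.016 + 0.087 = 0.213; P(Education=Assoc | Income=Q2) = 0.016/0.213 = 0.07512.
Difference = 0.1817.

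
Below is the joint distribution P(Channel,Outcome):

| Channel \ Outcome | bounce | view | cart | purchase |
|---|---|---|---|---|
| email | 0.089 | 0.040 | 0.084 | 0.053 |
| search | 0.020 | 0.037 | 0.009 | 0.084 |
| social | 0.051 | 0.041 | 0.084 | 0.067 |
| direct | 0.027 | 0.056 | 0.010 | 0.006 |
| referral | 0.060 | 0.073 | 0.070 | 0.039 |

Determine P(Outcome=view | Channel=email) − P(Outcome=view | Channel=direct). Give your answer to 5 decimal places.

-0.41528

P(Channel=email) = 0.089 + 0.040 + 0.084 + 0.053 = 0.266; P(Outcome=view | Channel=email) = 0.040/0.266 = 0.150376.
P(Channel=direct) = 0.027 + 0.056 + 0.010 + 0.006 = 0.099; P(Outcome=view | Channel=direct) = 0.056/0.099 = 0.565657.
Difference = -0.41528.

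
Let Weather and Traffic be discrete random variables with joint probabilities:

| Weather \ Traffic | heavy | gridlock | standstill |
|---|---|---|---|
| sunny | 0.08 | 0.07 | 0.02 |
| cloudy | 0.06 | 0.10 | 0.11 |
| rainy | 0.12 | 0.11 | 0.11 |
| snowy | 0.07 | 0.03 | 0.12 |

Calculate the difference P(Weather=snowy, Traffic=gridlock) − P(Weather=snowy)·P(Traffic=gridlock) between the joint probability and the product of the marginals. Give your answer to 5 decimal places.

P(Weather=snowy) = 0.07 + 0.03 + 0.12 = 0.22.
P(Traffic=gridlock) = 0.07 + 0.10 + 0.11 + 0.03 = 0.31.
P(Weather=snowy, Traffic=gridlock) − P(Weather=snowy)P(Traffic=gridlock) = 0.03 − 0.22×0.31 = -0.03820.

-0.03820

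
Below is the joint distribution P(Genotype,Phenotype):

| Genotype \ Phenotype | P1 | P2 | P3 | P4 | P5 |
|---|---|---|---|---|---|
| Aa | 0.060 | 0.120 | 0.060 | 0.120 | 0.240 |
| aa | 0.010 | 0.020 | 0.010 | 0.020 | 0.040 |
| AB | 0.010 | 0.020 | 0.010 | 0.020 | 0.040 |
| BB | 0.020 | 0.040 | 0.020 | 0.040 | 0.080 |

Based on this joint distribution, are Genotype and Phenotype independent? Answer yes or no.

yes

Every cell satisfies P(Genotype,Phenotype) = P(Genotype)·P(Phenotype). For instance P(Genotype=aa) = 0.100, P(Phenotype=P2) = 0.200, and 0.100×0.200 = 0.020 matches the joint entry. So Genotype and Phenotype are independent.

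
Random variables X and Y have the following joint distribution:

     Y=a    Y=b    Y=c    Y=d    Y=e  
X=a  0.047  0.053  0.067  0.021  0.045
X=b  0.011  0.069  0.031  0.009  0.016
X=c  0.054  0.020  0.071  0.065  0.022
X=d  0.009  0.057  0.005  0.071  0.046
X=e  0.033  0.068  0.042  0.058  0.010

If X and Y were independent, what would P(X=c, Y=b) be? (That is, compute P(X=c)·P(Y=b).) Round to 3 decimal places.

P(X=c) = 0.054 + 0.020 + 0.071 + 0.065 + 0.022 = 0.232.
P(Y=b) = 0.053 + 0.069 + 0.020 + 0.057 + 0.068 = 0.267.
Product: 0.232 × 0.267 = 0.062.

0.062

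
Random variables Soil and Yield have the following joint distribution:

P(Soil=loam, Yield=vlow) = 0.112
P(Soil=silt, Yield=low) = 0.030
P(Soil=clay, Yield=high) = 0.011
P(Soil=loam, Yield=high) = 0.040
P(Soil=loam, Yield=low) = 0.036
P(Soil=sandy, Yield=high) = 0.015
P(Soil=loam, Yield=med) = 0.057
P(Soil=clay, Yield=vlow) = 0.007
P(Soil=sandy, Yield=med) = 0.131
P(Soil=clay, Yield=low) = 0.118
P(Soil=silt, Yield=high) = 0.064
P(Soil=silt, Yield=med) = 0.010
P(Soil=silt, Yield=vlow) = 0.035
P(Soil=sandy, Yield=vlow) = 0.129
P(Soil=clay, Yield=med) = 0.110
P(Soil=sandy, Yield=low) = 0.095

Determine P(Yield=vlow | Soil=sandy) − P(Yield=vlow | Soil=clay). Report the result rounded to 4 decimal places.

0.3202

P(Soil=sandy) = 0.129 + 0.095 + 0.131 + 0.015 = 0.370; P(Yield=vlow | Soil=sandy) = 0.129/0.370 = 0.34865.
P(Soil=clay) = 0.007 + 0.118 + 0.110 + 0.011 = 0.246; P(Yield=vlow | Soil=clay) = 0.007/0.246 = 0.02846.
Difference = 0.3202.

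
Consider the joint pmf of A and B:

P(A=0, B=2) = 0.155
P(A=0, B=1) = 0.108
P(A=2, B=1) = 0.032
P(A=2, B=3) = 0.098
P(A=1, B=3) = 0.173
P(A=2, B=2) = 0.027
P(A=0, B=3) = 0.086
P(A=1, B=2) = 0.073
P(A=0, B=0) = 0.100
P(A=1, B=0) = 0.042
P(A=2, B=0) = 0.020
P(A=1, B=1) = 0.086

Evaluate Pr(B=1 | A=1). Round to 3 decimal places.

P(A=1) = 0.042 + 0.086 + 0.073 + 0.173 = 0.374.
P(B=1 | A=1) = 0.086/0.374 = 0.230.

0.230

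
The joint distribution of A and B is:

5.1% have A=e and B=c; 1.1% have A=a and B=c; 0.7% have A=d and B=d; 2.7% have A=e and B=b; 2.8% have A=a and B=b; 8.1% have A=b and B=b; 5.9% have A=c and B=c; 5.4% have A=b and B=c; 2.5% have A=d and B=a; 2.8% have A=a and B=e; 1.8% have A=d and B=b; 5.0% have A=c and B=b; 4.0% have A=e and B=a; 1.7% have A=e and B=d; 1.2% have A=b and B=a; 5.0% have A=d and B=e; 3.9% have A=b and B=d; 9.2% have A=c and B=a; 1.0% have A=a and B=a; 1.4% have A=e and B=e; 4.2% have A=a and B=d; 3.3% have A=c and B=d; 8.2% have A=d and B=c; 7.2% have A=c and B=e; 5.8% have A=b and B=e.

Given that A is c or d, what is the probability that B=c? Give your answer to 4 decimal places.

0.2889

P(A=c) = 0.092 + 0.050 + 0.059 + 0.033 + 0.072 = 0.306.
P(A=d) = 0.025 + 0.018 + 0.082 + 0.007 + 0.050 = 0.182.
P(A ∈ {c, d}) = 0.306 + 0.182 = 0.488; P(B=c, A ∈ {c, d}) = 0.059 + 0.082 = 0.141.
P(B=c | A ∈ {c, d}) = 0.141/0.488 = 0.2889.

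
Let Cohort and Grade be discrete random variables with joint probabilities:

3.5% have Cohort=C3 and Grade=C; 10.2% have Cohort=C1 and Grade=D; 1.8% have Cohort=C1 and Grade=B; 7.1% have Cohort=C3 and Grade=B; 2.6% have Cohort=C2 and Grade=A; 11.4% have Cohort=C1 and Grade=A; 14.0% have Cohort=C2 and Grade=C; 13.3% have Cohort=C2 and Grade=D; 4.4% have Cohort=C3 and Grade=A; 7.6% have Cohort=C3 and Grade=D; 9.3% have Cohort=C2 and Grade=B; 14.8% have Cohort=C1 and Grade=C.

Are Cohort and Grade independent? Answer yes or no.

no

P(Cohort=C1) = 0.382 and P(Grade=B) = 0.182, so their product is 0.06952, but P(Cohort=C1, Grade=B) = 0.018. Since these differ, Cohort and Grade are not independent.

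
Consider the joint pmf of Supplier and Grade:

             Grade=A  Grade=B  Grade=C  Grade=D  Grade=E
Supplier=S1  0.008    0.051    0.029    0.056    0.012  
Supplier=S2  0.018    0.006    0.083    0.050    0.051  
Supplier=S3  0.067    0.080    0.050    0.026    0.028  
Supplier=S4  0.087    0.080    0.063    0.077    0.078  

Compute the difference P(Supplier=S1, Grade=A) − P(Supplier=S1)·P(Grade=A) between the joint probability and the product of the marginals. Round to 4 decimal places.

-0.0201

P(Supplier=S1) = 0.008 + 0.051 + 0.029 + 0.056 + 0.012 = 0.156.
P(Grade=A) = 0.008 + 0.018 + 0.067 + 0.087 = 0.180.
P(Supplier=S1, Grade=A) − P(Supplier=S1)P(Grade=A) = 0.008 − 0.156×0.180 = -0.0201.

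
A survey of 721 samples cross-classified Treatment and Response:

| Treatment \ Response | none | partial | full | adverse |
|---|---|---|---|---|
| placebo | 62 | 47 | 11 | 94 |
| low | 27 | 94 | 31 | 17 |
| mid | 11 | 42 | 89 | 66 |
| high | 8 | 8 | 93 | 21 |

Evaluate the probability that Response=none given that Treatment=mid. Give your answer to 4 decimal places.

0.0529

Total with Treatment=mid: 11 + 42 + 89 + 66 = 208.
P(Response=none | Treatment=mid) = 11/208 = 0.0529.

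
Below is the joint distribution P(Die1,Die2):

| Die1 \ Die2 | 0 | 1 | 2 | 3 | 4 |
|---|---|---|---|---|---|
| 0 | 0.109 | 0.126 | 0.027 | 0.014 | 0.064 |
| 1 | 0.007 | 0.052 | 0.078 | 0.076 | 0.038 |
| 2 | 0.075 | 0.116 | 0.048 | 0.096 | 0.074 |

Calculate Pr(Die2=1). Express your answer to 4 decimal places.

0.2940

P(Die2=1) = 0.126 + 0.052 + 0.116 = 0.294.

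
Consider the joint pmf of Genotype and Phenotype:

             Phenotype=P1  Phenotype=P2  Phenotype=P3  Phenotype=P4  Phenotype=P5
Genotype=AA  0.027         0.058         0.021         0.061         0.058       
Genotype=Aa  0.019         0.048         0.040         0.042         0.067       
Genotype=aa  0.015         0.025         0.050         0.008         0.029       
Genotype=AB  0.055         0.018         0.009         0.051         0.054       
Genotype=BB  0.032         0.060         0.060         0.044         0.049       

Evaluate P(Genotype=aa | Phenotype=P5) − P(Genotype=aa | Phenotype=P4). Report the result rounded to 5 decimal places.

0.07401

P(Phenotype=P5) = 0.058 + 0.067 + 0.029 + 0.054 + 0.049 = 0.257; P(Genotype=aa | Phenotype=P5) = 0.029/0.257 = 0.112840.
P(Phenotype=P4) = 0.061 + 0.042 + 0.008 + 0.051 + 0.044 = 0.206; P(Genotype=aa | Phenotype=P4) = 0.008/0.206 = 0.038835.
Difference = 0.07401.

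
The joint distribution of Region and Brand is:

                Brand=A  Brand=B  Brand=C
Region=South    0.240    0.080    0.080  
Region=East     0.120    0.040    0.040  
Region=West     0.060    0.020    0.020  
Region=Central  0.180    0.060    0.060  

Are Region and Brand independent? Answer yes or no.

Every cell satisfies P(Region,Brand) = P(Region)·P(Brand). For instance P(Region=West) = 0.100, P(Brand=C) = 0.200, and 0.100×0.200 = 0.020 matches the joint entry. So Region and Brand are independent.

yes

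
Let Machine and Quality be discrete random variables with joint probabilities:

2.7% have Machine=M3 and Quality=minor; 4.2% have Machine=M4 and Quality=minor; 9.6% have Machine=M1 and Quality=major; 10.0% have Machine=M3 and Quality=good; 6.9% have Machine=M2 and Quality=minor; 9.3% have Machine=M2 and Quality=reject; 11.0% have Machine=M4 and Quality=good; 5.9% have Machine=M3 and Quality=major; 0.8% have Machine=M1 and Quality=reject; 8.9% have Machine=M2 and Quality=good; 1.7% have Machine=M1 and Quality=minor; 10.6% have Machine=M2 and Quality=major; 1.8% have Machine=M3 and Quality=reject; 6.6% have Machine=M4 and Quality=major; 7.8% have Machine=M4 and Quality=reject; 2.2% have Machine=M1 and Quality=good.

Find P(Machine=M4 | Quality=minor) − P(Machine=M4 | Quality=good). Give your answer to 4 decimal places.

P(Quality=minor) = 0.017 + 0.069 + 0.027 + 0.042 = 0.155; P(Machine=M4 | Quality=minor) = 0.042/0.155 = 0.27097.
P(Quality=good) = 0.022 + 0.089 + 0.100 + 0.110 = 0.321; P(Machine=M4 | Quality=good) = 0.110/0.321 = 0.34268.
Difference = -0.0717.

-0.0717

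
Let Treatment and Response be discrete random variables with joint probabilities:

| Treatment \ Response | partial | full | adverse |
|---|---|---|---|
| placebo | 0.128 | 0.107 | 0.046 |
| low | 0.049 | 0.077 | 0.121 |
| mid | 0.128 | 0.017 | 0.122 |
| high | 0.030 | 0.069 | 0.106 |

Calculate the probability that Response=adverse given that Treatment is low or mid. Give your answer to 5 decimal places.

P(Treatment=low) = 0.049 + 0.077 + 0.121 = 0.247.
P(Treatment=mid) = 0.128 + 0.017 + 0.122 = 0.267.
P(Treatment ∈ {low, mid}) = 0.247 + 0.267 = 0.514; P(Response=adverse, Treatment ∈ {low, mid}) = 0.121 + 0.122 = 0.243.
P(Response=adverse | Treatment ∈ {low, mid}) = 0.243/0.514 = 0.47276.

0.47276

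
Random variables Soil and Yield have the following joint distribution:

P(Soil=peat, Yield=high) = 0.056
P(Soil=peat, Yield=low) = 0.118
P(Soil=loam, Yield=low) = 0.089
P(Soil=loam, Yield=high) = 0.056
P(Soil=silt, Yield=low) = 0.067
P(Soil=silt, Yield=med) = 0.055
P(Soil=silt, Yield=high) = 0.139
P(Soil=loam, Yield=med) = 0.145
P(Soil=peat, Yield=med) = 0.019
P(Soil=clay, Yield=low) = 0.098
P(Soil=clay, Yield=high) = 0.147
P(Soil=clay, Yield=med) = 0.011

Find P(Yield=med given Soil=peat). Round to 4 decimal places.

P(Soil=peat) = 0.118 + 0.019 + 0.056 = 0.193.
P(Yield=med | Soil=peat) = 0.019/0.193 = 0.0984.

0.0984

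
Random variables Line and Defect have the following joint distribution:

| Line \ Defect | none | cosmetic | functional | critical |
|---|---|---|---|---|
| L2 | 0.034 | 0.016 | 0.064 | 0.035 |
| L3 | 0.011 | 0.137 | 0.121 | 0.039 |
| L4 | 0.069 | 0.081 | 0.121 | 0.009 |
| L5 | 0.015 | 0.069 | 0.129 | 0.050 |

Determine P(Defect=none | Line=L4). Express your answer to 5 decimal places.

P(Line=L4) = 0.069 + 0.081 + 0.121 + 0.009 = 0.280.
P(Defect=none | Line=L4) = 0.069/0.280 = 0.24643.

0.24643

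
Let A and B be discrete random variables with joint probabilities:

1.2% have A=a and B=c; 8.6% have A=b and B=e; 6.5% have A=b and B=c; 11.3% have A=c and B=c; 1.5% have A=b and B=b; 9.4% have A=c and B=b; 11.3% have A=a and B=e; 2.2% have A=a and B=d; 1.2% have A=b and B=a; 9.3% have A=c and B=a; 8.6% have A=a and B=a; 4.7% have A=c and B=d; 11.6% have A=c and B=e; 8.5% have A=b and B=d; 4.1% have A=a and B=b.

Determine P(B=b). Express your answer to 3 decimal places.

P(B=b) = 0.041 + 0.015 + 0.094 = 0.150.

0.150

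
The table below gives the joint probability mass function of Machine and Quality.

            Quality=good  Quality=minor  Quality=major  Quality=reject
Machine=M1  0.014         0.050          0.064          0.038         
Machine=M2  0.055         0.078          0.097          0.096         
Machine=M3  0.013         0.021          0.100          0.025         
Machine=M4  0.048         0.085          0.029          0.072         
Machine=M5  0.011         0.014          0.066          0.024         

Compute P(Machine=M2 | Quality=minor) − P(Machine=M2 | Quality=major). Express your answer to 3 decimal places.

0.042

P(Quality=minor) = 0.050 + 0.078 + 0.021 + 0.085 + 0.014 = 0.248; P(Machine=M2 | Quality=minor) = 0.078/0.248 = 0.3145.
P(Quality=major) = 0.064 + 0.097 + 0.100 + 0.029 + 0.066 = 0.356; P(Machine=M2 | Quality=major) = 0.097/0.356 = 0.2725.
Difference = 0.042.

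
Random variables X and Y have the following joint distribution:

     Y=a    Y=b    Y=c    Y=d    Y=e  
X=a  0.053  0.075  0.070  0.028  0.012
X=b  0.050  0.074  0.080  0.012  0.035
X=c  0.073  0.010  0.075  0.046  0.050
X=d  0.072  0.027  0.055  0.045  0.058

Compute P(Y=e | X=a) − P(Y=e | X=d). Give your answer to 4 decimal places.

-0.1753

P(X=a) = 0.053 + 0.075 + 0.070 + 0.028 + 0.012 = 0.238; P(Y=e | X=a) = 0.012/0.238 = 0.05042.
P(X=d) = 0.072 + 0.027 + 0.055 + 0.045 + 0.058 = 0.257; P(Y=e | X=d) = 0.058/0.257 = 0.22568.
Difference = -0.1753.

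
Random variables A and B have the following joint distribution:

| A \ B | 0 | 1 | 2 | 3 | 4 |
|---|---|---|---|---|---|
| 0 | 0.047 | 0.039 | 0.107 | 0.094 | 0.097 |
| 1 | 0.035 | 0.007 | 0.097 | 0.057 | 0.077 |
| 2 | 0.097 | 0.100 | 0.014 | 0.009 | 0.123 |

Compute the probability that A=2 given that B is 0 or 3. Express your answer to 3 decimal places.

P(B=0) = 0.047 + 0.035 + 0.097 = 0.179.
P(B=3) = 0.094 + 0.057 + 0.009 = 0.160.
P(B ∈ {0, 3}) = 0.179 + 0.160 = 0.339; P(A=2, B ∈ {0, 3}) = 0.097 + 0.009 = 0.106.
P(A=2 | B ∈ {0, 3}) = 0.106/0.339 = 0.313.

0.313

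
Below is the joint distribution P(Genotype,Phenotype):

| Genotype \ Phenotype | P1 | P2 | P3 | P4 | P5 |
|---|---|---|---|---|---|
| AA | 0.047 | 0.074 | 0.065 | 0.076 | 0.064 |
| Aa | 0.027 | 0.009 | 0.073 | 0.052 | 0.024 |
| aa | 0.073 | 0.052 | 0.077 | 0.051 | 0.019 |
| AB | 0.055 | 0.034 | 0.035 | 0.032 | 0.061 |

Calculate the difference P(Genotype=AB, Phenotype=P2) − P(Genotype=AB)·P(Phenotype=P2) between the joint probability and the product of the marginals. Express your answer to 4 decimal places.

P(Genotype=AB) = 0.055 + 0.034 + 0.035 + 0.032 + 0.061 = 0.217.
P(Phenotype=P2) = 0.074 + 0.009 + 0.052 + 0.034 = 0.169.
P(Genotype=AB, Phenotype=P2) − P(Genotype=AB)P(Phenotype=P2) = 0.034 − 0.217×0.169 = -0.0027.

-0.0027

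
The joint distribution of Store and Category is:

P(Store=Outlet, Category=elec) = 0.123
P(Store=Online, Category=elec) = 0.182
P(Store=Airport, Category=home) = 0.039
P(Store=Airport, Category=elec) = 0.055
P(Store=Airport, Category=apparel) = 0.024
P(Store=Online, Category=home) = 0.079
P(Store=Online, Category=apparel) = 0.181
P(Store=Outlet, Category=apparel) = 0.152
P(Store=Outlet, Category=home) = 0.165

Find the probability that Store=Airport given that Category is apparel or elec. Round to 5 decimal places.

0.11018

P(Category=apparel) = 0.024 + 0.152 + 0.181 = 0.357.
P(Category=elec) = 0.055 + 0.123 + 0.182 = 0.360.
P(Category ∈ {apparel, elec}) = 0.357 + 0.360 = 0.717; P(Store=Airport, Category ∈ {apparel, elec}) = 0.024 + 0.055 = 0.079.
P(Store=Airport | Category ∈ {apparel, elec}) = 0.079/0.717 = 0.11018.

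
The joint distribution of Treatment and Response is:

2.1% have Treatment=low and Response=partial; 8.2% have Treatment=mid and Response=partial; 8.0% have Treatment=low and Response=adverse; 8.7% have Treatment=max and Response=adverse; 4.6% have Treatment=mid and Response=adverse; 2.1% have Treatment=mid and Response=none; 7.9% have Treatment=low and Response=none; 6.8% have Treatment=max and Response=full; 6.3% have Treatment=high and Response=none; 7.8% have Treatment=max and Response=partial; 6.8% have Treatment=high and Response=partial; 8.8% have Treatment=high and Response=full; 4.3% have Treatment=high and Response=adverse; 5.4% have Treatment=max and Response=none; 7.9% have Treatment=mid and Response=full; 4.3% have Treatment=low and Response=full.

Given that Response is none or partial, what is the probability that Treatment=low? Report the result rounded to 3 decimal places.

0.215

P(Response=none) = 0.079 + 0.021 + 0.063 + 0.054 = 0.217.
P(Response=partial) = 0.021 + 0.082 + 0.068 + 0.078 = 0.249.
P(Response ∈ {none, partial}) = 0.217 + 0.249 = 0.466; P(Treatment=low, Response ∈ {none, partial}) = 0.079 + 0.021 = 0.100.
P(Treatment=low | Response ∈ {none, partial}) = 0.100/0.466 = 0.215.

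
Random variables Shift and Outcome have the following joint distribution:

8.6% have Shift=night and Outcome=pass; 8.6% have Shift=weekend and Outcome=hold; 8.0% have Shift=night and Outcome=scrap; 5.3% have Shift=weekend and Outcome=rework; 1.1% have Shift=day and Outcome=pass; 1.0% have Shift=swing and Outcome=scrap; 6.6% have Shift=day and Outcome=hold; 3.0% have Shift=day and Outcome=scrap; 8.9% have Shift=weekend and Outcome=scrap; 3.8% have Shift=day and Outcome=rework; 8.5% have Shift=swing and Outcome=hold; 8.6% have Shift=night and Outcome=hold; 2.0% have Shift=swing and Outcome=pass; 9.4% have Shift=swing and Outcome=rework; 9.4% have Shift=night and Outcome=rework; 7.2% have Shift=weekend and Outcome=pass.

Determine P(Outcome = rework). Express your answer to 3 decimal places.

0.279

P(Outcome=rework) = 0.038 + 0.094 + 0.094 + 0.053 = 0.279.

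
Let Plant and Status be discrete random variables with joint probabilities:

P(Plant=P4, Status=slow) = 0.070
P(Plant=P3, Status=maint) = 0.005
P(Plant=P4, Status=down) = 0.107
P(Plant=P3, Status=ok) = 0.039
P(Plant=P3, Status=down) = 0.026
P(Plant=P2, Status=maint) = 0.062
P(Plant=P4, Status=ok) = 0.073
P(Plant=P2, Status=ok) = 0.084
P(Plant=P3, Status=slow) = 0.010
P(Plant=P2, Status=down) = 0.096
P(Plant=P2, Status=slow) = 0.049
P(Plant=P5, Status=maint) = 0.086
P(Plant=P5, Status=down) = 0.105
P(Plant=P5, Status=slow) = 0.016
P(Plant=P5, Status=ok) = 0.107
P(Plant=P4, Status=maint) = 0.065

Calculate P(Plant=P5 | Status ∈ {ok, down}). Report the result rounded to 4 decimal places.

P(Status=ok) = 0.084 + 0.039 + 0.073 + 0.107 = 0.303.
P(Status=down) = 0.096 + 0.026 + 0.107 + 0.105 = 0.334.
P(Status ∈ {ok, down}) = 0.303 + 0.334 = 0.637; P(Plant=P5, Status ∈ {ok, down}) = 0.107 + 0.105 = 0.212.
P(Plant=P5 | Status ∈ {ok, down}) = 0.212/0.637 = 0.3328.

0.3328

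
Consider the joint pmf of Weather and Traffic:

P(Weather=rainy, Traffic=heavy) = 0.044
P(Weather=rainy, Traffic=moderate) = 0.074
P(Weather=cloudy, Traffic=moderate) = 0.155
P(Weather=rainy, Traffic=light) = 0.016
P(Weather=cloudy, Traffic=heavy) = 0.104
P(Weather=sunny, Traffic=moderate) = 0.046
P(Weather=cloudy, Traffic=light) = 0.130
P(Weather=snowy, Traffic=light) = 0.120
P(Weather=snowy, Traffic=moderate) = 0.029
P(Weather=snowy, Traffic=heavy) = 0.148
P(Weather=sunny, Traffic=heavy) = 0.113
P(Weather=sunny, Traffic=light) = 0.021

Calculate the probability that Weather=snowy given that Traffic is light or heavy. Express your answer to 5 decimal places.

0.38506

P(Traffic=light) = 0.021 + 0.130 + 0.016 + 0.120 = 0.287.
P(Traffic=heavy) = 0.113 + 0.104 + 0.044 + 0.148 = 0.409.
P(Traffic ∈ {light, heavy}) = 0.287 + 0.409 = 0.696; P(Weather=snowy, Traffic ∈ {light, heavy}) = 0.120 + 0.148 = 0.268.
P(Weather=snowy | Traffic ∈ {light, heavy}) = 0.268/0.696 = 0.38506.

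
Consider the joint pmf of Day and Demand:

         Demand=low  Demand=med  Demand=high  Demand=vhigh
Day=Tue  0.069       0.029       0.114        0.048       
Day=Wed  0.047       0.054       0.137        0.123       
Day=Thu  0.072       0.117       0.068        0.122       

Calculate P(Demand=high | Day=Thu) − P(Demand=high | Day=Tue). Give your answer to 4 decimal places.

-0.2590

P(Day=Thu) = 0.072 + 0.117 + 0.068 + 0.122 = 0.379; P(Demand=high | Day=Thu) = 0.068/0.379 = 0.17942.
P(Day=Tue) = 0.069 + 0.029 + 0.114 + 0.048 = 0.260; P(Demand=high | Day=Tue) = 0.114/0.260 = 0.43846.
Difference = -0.2590.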